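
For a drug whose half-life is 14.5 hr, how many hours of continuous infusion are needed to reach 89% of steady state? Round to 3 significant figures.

46.2 hours

k = ln 2 / 14.5 = 0.04780 hr⁻¹
f = 1 − e^(−kt)  ⇒  t = −ln(1 − f) / k
t = −ln(1 − 0.89) / 0.04780 = 2.207 / 0.04780 ≈ 46.2 hours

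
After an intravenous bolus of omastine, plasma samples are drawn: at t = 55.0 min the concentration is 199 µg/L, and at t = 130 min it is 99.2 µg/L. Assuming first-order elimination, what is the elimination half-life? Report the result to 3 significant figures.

74.7 minutes

k = ln(C₁/C₂) / (t₂ − t₁) = ln(199/99.2) / (130 − 55.0)
  = 0.6962 / 75.00 = 0.009282 min⁻¹
t½ = ln 2 / k = ln 2 / 0.009282 ≈ 74.7 minutes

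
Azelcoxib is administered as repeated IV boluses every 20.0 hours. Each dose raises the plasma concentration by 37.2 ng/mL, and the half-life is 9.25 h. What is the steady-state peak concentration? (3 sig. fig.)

47.9 ng/mL

k = ln 2 / 9.25 = 0.07493 h⁻¹
Fraction remaining after one interval: e^(−kτ) = e^(−0.07493 × 20.0) = 0.2234
R = 1 / (1 − 0.2234) = 1.288
Css,max = 37.2 × 1.288 ≈ 47.9 ng/mL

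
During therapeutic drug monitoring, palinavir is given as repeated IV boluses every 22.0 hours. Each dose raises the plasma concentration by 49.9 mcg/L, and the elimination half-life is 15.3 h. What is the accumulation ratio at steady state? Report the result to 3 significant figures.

1.59

k = ln 2 / 15.3 = 0.04530 h⁻¹
Fraction remaining after one interval: e^(−kτ) = e^(−0.04530 × 22.0) = 0.3691
R = 1 / (1 − 0.3691) = 1 / 0.6309 ≈ 1.59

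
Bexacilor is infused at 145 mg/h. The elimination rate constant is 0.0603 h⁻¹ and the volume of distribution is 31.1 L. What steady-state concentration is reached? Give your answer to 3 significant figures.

CL = k · V = 0.0603 × 31.1 = 1.875 L/h
Css = rate / CL = 145 / 1.875 ≈ 77.3 mg/L

77.3 mg/L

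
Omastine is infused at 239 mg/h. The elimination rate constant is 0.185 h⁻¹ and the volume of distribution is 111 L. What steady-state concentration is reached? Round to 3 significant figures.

CL = k · V = 0.185 × 111 = 20.54 L/h
Css = rate / CL = 239 / 20.54 ≈ 11.6 mg/L

11.6 mg/L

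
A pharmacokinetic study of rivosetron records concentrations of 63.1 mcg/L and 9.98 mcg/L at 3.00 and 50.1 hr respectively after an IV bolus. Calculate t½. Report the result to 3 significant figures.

17.7 hours

k = ln(C₁/C₂) / (t₂ − t₁) = ln(63.1/9.98) / (50.1 − 3.00)
  = 1.844 / 47.10 = 0.03915 hr⁻¹
t½ = ln 2 / k = ln 2 / 0.03915 ≈ 17.7 hours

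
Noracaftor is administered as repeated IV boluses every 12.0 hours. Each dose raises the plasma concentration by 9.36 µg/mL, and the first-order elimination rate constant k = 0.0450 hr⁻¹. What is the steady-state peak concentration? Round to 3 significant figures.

Fraction remaining after one interval: e^(−kτ) = e^(−0.04500 × 12.0) = 0.5827
R = 1 / (1 − 0.5827) = 2.397
Css,max = 9.36 × 2.397 ≈ 22.4 µg/mL

22.4 µg/mL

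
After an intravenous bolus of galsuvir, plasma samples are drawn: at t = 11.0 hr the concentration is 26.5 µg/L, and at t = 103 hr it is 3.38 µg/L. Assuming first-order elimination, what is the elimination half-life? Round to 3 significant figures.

k = ln(C₁/C₂) / (t₂ − t₁) = ln(26.5/3.38) / (103 − 11.0)
  = 2.059 / 92.00 = 0.02238 hr⁻¹
t½ = ln 2 / k = ln 2 / 0.02238 ≈ 31.0 hours

31.0 hours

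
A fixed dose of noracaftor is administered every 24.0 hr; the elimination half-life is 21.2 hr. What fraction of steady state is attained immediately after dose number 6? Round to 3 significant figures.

0.991

k = ln 2 / 21.2 = 0.03270 hr⁻¹
f_n = 1 − e^(−nkτ) = 1 − e^(−6 × 0.03270 × 24.0) = 1 − e^(−4.708) = 1 − 0.009021 ≈ 0.991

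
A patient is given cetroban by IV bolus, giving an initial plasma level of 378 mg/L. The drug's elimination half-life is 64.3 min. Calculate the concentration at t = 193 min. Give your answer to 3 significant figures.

47.2 mg/L

k = ln 2 / 64.3 = 0.01078 min⁻¹
C(t) = C₀ e^(−kt) = 378 × e^(−0.01078 × 193) = 378 × e^(−2.081) = 378 × 0.1249 ≈ 47.2 mg/L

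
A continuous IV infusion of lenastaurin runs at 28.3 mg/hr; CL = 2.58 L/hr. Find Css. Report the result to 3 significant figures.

11.0 mg/L

Css = infusion rate / CL = 28.3 / 2.58 ≈ 11.0 mg/L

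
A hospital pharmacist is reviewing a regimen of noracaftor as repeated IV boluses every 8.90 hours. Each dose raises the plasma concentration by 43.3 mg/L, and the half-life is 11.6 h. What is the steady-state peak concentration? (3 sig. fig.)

105 mg/L

k = ln 2 / 11.6 = 0.05975 h⁻¹
Fraction remaining after one interval: e^(−kτ) = e^(−0.05975 × 8.90) = 0.5875
R = 1 / (1 − 0.5875) = 2.424
Css,max = 43.3 × 2.424 ≈ 105 mg/L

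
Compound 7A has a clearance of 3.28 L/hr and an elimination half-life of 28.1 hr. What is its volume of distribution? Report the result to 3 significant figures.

133 L

k = ln 2 / t½ = ln 2 / 28.1 = 0.02467 hr⁻¹
V = CL / k = 3.28 / 0.02467 ≈ 133 L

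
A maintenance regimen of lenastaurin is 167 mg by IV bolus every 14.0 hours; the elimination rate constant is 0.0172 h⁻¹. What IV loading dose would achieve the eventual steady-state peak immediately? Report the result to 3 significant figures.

Accumulation ratio R = 1 / (1 − e^(−kτ)) = 1 / (1 − e^(−0.01720×14.0)) = 1 / (1 − 0.7860) = 4.673
Loading dose = maintenance dose × R = 167 × 4.673 ≈ 780 mg

780 mg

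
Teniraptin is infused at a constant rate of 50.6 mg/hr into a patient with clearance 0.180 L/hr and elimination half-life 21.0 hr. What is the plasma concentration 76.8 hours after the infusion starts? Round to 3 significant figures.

259 µg/mL

Css = rate / CL = 50.6 / 0.180 = 281.1 µg/mL
k = ln 2 / 21.0 = 0.03301 hr⁻¹
C(t) = Css (1 − e^(−kt)) = 281.1 × (1 − e^(−2.535)) = 281.1 × 0.9207 ≈ 259 µg/mL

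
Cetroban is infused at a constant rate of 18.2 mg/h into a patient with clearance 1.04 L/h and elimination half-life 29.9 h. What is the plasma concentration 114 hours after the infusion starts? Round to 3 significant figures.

Css = rate / CL = 18.2 / 1.04 = 17.50 µg/mL
k = ln 2 / 29.9 = 0.02318 h⁻¹
C(t) = Css (1 − e^(−kt)) = 17.50 × (1 − e^(−2.643)) = 17.50 × 0.9288 ≈ 16.3 µg/mL

16.3 µg/mL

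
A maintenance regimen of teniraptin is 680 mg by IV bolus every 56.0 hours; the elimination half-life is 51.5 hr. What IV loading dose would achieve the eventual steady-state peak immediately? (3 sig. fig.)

1280 mg

k = ln 2 / 51.5 = 0.01346 hr⁻¹
Accumulation ratio R = 1 / (1 − e^(−kτ)) = 1 / (1 − e^(−0.01346×56.0)) = 1 / (1 − 0.4706) = 1.889
Loading dose = maintenance dose × R = 680 × 1.889 ≈ 1280 mg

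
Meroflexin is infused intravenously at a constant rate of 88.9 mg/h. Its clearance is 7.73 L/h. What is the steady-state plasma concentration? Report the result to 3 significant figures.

11.5 µg/mL

Css = infusion rate / CL = 88.9 / 7.73 ≈ 11.5 µg/mL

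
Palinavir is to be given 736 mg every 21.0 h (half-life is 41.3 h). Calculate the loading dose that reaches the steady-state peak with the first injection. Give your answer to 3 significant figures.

k = ln 2 / 41.3 = 0.01678 h⁻¹
Accumulation ratio R = 1 / (1 − e^(−kτ)) = 1 / (1 − e^(−0.01678×21.0)) = 1 / (1 − 0.7030) = 3.367
Loading dose = maintenance dose × R = 736 × 3.367 ≈ 2480 mg

2480 mg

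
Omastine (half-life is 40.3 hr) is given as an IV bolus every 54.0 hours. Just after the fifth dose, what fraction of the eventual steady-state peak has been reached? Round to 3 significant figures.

0.990

k = ln 2 / 40.3 = 0.01720 hr⁻¹
f_n = 1 − e^(−nkτ) = 1 − e^(−5 × 0.01720 × 54.0) = 1 − e^(−4.644) = 1 − 0.009620 ≈ 0.990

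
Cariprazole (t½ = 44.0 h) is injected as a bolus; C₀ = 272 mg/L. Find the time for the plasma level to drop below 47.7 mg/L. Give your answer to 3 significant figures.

111 hours

k = ln 2 / 44.0 = 0.01575 h⁻¹
C(t) = C₀ e^(−kt)  ⇒  t = ln(C₀/C) / k
t = ln(272/47.7) / 0.01575 = 1.741 / 0.01575 ≈ 111 hours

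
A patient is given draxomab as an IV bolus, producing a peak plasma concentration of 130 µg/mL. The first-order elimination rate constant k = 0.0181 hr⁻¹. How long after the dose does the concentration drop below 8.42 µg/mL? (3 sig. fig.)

151 hours

C(t) = C₀ e^(−kt)  ⇒  t = ln(C₀/C) / k
t = ln(130/8.42) / 0.01810 = 2.737 / 0.01810 ≈ 151 hours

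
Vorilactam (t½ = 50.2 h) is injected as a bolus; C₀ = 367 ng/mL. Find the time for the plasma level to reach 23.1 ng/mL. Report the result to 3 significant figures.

k = ln 2 / 50.2 = 0.01381 h⁻¹
C(t) = C₀ e^(−kt)  ⇒  t = ln(C₀/C) / k
t = ln(367/23.1) / 0.01381 = 2.766 / 0.01381 ≈ 200 hours

200 hours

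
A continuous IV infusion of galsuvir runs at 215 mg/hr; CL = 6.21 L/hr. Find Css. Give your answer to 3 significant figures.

Css = infusion rate / CL = 215 / 6.21 ≈ 34.6 µg/mL

34.6 µg/mL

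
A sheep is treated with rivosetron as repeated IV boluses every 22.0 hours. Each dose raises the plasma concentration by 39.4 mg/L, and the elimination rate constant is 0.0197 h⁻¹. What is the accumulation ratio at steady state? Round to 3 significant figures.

2.84

Fraction remaining after one interval: e^(−kτ) = e^(−0.01970 × 22.0) = 0.6483
R = 1 / (1 − 0.6483) = 1 / 0.3517 ≈ 2.84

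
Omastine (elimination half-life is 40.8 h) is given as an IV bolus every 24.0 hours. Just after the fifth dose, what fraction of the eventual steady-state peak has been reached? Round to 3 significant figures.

k = ln 2 / 40.8 = 0.01699 h⁻¹
f_n = 1 − e^(−nkτ) = 1 − e^(−5 × 0.01699 × 24.0) = 1 − e^(−2.039) = 1 − 0.1302 ≈ 0.870

0.870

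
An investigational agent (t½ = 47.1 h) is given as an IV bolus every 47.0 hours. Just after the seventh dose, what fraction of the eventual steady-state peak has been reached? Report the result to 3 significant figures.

k = ln 2 / 47.1 = 0.01472 h⁻¹
f_n = 1 − e^(−nkτ) = 1 − e^(−7 × 0.01472 × 47.0) = 1 − e^(−4.842) = 1 − 0.007893 ≈ 0.992

0.992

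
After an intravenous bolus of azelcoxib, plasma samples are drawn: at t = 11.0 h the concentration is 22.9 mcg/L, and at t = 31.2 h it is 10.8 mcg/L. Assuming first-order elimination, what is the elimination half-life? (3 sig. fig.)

18.6 hours

k = ln(C₁/C₂) / (t₂ − t₁) = ln(22.9/10.8) / (31.2 − 11.0)
  = 0.7516 / 20.20 = 0.03721 h⁻¹
t½ = ln 2 / k = ln 2 / 0.03721 ≈ 18.6 hours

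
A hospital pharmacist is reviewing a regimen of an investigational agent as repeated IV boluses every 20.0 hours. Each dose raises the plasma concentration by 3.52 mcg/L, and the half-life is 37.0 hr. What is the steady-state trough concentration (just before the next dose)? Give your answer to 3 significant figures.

7.74 mcg/L

k = ln 2 / 37.0 = 0.01873 hr⁻¹
Fraction remaining after one interval: e^(−kτ) = e^(−0.01873 × 20.0) = 0.6875
R = 1 / (1 − 0.6875) = 3.200
Css,max = 3.52 × 3.200 = 11.26 mcg/L
Css,min = Css,max × e^(−kτ) = 11.26 × 0.6875 ≈ 7.74 mcg/L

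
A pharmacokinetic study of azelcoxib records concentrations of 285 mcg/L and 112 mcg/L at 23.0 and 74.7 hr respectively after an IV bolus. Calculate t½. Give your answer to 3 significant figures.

38.4 hours

k = ln(C₁/C₂) / (t₂ − t₁) = ln(285/112) / (74.7 − 23.0)
  = 0.9340 / 51.70 = 0.01807 hr⁻¹
t½ = ln 2 / k = ln 2 / 0.01807 ≈ 38.4 hours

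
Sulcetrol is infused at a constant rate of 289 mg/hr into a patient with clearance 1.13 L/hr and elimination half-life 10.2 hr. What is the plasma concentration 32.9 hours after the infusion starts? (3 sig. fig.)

Css = rate / CL = 289 / 1.13 = 255.8 µg/mL
k = ln 2 / 10.2 = 0.06796 hr⁻¹
C(t) = Css (1 − e^(−kt)) = 255.8 × (1 − e^(−2.236)) = 255.8 × 0.8931 ≈ 228 µg/mL

228 µg/mL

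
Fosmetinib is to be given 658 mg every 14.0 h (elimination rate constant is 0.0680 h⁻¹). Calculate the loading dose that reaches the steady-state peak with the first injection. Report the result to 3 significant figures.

1070 mg

Accumulation ratio R = 1 / (1 − e^(−kτ)) = 1 / (1 − e^(−0.06800×14.0)) = 1 / (1 − 0.3860) = 1.629
Loading dose = maintenance dose × R = 658 × 1.629 ≈ 1070 mg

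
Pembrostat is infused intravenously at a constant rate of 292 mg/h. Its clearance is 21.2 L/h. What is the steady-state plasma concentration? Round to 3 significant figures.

13.8 mg/L

Css = infusion rate / CL = 292 / 21.2 ≈ 13.8 mg/L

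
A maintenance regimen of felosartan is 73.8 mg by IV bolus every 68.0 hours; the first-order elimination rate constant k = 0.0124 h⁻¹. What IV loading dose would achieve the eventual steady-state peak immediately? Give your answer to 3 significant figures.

Accumulation ratio R = 1 / (1 − e^(−kτ)) = 1 / (1 − e^(−0.01240×68.0)) = 1 / (1 − 0.4303) = 1.755
Loading dose = maintenance dose × R = 73.8 × 1.755 ≈ 130 mg

130 mg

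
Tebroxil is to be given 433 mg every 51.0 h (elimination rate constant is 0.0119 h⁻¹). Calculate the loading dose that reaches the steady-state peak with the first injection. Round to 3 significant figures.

952 mg

Accumulation ratio R = 1 / (1 − e^(−kτ)) = 1 / (1 − e^(−0.01190×51.0)) = 1 / (1 − 0.5450) = 2.198
Loading dose = maintenance dose × R = 433 × 2.198 ≈ 952 mg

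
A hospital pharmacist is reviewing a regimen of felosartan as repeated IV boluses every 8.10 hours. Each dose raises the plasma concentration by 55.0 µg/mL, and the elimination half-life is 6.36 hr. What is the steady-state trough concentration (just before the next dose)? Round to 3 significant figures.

k = ln 2 / 6.36 = 0.1090 hr⁻¹
Fraction remaining after one interval: e^(−kτ) = e^(−0.1090 × 8.10) = 0.4136
R = 1 / (1 − 0.4136) = 1.705
Css,max = 55.0 × 1.705 = 93.80 µg/mL
Css,min = Css,max × e^(−kτ) = 93.80 × 0.4136 ≈ 38.8 µg/mL

38.8 µg/mL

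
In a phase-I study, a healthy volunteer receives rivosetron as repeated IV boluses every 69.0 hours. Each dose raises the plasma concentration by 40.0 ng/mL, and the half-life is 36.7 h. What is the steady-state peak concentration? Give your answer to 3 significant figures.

54.9 ng/mL

k = ln 2 / 36.7 = 0.01889 h⁻¹
Fraction remaining after one interval: e^(−kτ) = e^(−0.01889 × 69.0) = 0.2717
R = 1 / (1 − 0.2717) = 1.373
Css,max = 40.0 × 1.373 ≈ 54.9 ng/mL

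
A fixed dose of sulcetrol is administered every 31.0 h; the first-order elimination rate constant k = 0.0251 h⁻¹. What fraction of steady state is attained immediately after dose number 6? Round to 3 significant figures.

0.991

f_n = 1 − e^(−nkτ) = 1 − e^(−6 × 0.02510 × 31.0) = 1 − e^(−4.669) = 1 − 0.009385 ≈ 0.991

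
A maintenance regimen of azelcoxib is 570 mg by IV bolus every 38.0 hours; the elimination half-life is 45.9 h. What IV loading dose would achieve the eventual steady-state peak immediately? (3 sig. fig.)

1310 mg

k = ln 2 / 45.9 = 0.01510 h⁻¹
Accumulation ratio R = 1 / (1 − e^(−kτ)) = 1 / (1 − e^(−0.01510×38.0)) = 1 / (1 − 0.5634) = 2.290
Loading dose = maintenance dose × R = 570 × 2.290 ≈ 1310 mg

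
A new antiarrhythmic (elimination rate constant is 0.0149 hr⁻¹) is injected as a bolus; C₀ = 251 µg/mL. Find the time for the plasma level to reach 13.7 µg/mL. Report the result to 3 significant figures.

195 hours

C(t) = C₀ e^(−kt)  ⇒  t = ln(C₀/C) / k
t = ln(251/13.7) / 0.01490 = 2.908 / 0.01490 ≈ 195 hours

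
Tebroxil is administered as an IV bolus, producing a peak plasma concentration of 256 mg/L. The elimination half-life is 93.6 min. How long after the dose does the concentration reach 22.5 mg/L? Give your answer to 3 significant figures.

328 minutes

k = ln 2 / 93.6 = 0.007405 min⁻¹
C(t) = C₀ e^(−kt)  ⇒  t = ln(C₀/C) / k
t = ln(256/22.5) / 0.007405 = 2.432 / 0.007405 ≈ 328 minutes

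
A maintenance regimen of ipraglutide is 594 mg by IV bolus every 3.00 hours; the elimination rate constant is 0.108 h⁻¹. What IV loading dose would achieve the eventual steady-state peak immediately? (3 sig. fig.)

2150 mg

Accumulation ratio R = 1 / (1 − e^(−kτ)) = 1 / (1 − e^(−0.1080×3.00)) = 1 / (1 − 0.7233) = 3.613
Loading dose = maintenance dose × R = 594 × 3.613 ≈ 2150 mg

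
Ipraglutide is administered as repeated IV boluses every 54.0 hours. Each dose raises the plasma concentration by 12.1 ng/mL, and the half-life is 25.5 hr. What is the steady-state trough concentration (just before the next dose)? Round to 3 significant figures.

3.62 ng/mL

k = ln 2 / 25.5 = 0.02718 hr⁻¹
Fraction remaining after one interval: e^(−kτ) = e^(−0.02718 × 54.0) = 0.2304
R = 1 / (1 − 0.2304) = 1.299
Css,max = 12.1 × 1.299 = 15.72 ng/mL
Css,min = Css,max × e^(−kτ) = 15.72 × 0.2304 ≈ 3.62 ng/mL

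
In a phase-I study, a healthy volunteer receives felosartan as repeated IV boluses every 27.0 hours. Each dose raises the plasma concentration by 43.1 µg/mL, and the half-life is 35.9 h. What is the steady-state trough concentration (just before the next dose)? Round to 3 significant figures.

k = ln 2 / 35.9 = 0.01931 h⁻¹
Fraction remaining after one interval: e^(−kτ) = e^(−0.01931 × 27.0) = 0.5937
R = 1 / (1 − 0.5937) = 2.461
Css,max = 43.1 × 2.461 = 106.1 µg/mL
Css,min = Css,max × e^(−kτ) = 106.1 × 0.5937 ≈ 63.0 µg/mL

63.0 µg/mL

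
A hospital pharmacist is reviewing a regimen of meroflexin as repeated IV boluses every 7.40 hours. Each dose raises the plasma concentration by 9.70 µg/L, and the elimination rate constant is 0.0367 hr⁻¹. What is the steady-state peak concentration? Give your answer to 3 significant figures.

40.8 µg/L

Fraction remaining after one interval: e^(−kτ) = e^(−0.03670 × 7.40) = 0.7622
R = 1 / (1 − 0.7622) = 4.205
Css,max = 9.70 × 4.205 ≈ 40.8 µg/L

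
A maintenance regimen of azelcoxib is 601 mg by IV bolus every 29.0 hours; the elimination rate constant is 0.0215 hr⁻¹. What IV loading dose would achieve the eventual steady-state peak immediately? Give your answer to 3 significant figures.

Accumulation ratio R = 1 / (1 − e^(−kτ)) = 1 / (1 − e^(−0.02150×29.0)) = 1 / (1 − 0.5361) = 2.155
Loading dose = maintenance dose × R = 601 × 2.155 ≈ 1300 mg

1300 mg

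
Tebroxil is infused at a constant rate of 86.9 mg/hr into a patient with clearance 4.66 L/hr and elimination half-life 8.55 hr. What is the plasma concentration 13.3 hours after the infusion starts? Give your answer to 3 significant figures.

12.3 mg/L

Css = rate / CL = 86.9 / 4.66 = 18.65 mg/L
k = ln 2 / 8.55 = 0.08107 hr⁻¹
C(t) = Css (1 − e^(−kt)) = 18.65 × (1 − e^(−1.078)) = 18.65 × 0.6598 ≈ 12.3 mg/L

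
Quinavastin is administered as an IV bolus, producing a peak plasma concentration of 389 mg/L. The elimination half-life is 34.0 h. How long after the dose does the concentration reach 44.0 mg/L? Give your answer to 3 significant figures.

k = ln 2 / 34.0 = 0.02039 h⁻¹
C(t) = C₀ e^(−kt)  ⇒  t = ln(C₀/C) / k
t = ln(389/44.0) / 0.02039 = 2.179 / 0.02039 ≈ 107 hours

107 hours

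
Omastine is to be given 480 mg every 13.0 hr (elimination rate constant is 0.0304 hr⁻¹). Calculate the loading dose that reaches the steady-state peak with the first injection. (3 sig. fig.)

1470 mg

Accumulation ratio R = 1 / (1 − e^(−kτ)) = 1 / (1 − e^(−0.03040×13.0)) = 1 / (1 − 0.6735) = 3.063
Loading dose = maintenance dose × R = 480 × 3.063 ≈ 1470 mg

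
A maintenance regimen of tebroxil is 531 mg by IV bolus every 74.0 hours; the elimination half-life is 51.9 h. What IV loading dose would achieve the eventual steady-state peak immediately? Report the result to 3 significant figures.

846 mg

k = ln 2 / 51.9 = 0.01336 h⁻¹
Accumulation ratio R = 1 / (1 − e^(−kτ)) = 1 / (1 − e^(−0.01336×74.0)) = 1 / (1 − 0.3722) = 1.593
Loading dose = maintenance dose × R = 531 × 1.593 ≈ 846 mg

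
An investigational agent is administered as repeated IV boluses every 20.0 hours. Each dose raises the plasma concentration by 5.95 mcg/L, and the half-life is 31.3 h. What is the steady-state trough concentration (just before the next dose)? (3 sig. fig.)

10.7 mcg/L

k = ln 2 / 31.3 = 0.02215 h⁻¹
Fraction remaining after one interval: e^(−kτ) = e^(−0.02215 × 20.0) = 0.6422
R = 1 / (1 − 0.6422) = 2.795
Css,max = 5.95 × 2.795 = 16.63 mcg/L
Css,min = Css,max × e^(−kτ) = 16.63 × 0.6422 ≈ 10.7 mcg/L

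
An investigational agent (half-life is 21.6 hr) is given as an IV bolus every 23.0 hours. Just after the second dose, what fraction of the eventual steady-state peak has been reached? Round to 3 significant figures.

k = ln 2 / 21.6 = 0.03209 hr⁻¹
f_n = 1 − e^(−nkτ) = 1 − e^(−2 × 0.03209 × 23.0) = 1 − e^(−1.476) = 1 − 0.2285 ≈ 0.771

0.771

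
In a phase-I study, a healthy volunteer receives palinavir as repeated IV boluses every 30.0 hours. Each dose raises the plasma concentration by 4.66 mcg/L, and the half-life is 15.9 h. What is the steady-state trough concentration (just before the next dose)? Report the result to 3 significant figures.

k = ln 2 / 15.9 = 0.04359 h⁻¹
Fraction remaining after one interval: e^(−kτ) = e^(−0.04359 × 30.0) = 0.2704
R = 1 / (1 − 0.2704) = 1.371
Css,max = 4.66 × 1.371 = 6.387 mcg/L
Css,min = Css,max × e^(−kτ) = 6.387 × 0.2704 ≈ 1.73 mcg/L

1.73 mcg/L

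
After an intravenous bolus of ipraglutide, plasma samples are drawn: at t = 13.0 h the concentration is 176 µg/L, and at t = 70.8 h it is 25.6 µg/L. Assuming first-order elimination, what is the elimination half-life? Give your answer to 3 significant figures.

20.8 hours

k = ln(C₁/C₂) / (t₂ − t₁) = ln(176/25.6) / (70.8 − 13.0)
  = 1.928 / 57.80 = 0.03335 h⁻¹
t½ = ln 2 / k = ln 2 / 0.03335 ≈ 20.8 hours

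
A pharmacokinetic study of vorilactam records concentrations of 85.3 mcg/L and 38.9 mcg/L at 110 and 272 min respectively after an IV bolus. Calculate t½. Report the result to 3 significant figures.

k = ln(C₁/C₂) / (t₂ − t₁) = ln(85.3/38.9) / (272 − 110)
  = 0.7852 / 162.0 = 0.004847 min⁻¹
t½ = ln 2 / k = ln 2 / 0.004847 ≈ 143 minutes

143 minutes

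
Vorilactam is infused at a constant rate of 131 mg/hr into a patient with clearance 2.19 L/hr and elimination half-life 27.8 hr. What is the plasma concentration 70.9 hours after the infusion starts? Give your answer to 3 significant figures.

Css = rate / CL = 131 / 2.19 = 59.82 µg/mL
k = ln 2 / 27.8 = 0.02493 hr⁻¹
C(t) = Css (1 − e^(−kt)) = 59.82 × (1 − e^(−1.768)) = 59.82 × 0.8293 ≈ 49.6 µg/mL

49.6 µg/mL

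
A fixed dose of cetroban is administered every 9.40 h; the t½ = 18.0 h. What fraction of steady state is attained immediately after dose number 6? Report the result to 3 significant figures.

0.886

k = ln 2 / 18.0 = 0.03851 h⁻¹
f_n = 1 − e^(−nkτ) = 1 − e^(−6 × 0.03851 × 9.40) = 1 − e^(−2.172) = 1 − 0.1140 ≈ 0.886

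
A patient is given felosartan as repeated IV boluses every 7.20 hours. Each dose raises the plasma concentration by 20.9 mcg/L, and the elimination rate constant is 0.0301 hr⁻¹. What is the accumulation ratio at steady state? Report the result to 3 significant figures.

5.13

Fraction remaining after one interval: e^(−kτ) = e^(−0.03010 × 7.20) = 0.8052
R = 1 / (1 − 0.8052) = 1 / 0.1948 ≈ 5.13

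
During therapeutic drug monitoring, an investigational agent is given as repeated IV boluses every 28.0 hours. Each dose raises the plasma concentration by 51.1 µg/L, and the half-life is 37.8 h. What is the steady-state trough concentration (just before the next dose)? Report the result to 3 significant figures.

76.2 µg/L

k = ln 2 / 37.8 = 0.01834 h⁻¹
Fraction remaining after one interval: e^(−kτ) = e^(−0.01834 × 28.0) = 0.5984
R = 1 / (1 − 0.5984) = 2.490
Css,max = 51.1 × 2.490 = 127.3 µg/L
Css,min = Css,max × e^(−kτ) = 127.3 × 0.5984 ≈ 76.2 µg/L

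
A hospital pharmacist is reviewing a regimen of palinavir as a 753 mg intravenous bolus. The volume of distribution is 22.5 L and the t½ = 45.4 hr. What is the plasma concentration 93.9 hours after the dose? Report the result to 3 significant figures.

C₀ = dose / V = 753 / 22.5 = 33.47 mg/L
k = ln 2 / 45.4 = 0.01527 hr⁻¹
C(t) = C₀ e^(−kt) = 33.47 × e^(−0.01527 × 93.9) = 33.47 × e^(−1.434) = 33.47 × 0.2384 ≈ 7.98 mg/L

7.98 mg/L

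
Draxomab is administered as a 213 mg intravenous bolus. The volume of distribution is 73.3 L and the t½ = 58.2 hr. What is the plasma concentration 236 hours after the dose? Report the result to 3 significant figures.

C₀ = dose / V = 213 / 73.3 = 2.906 µg/mL
k = ln 2 / 58.2 = 0.01191 hr⁻¹
C(t) = C₀ e^(−kt) = 2.906 × e^(−0.01191 × 236) = 2.906 × e^(−2.811) = 2.906 × 0.06016 ≈ 0.175 µg/mL

0.175 µg/mL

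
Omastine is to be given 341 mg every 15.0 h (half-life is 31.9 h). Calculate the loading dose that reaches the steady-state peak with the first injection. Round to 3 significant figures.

k = ln 2 / 31.9 = 0.02173 h⁻¹
Accumulation ratio R = 1 / (1 − e^(−kτ)) = 1 / (1 − e^(−0.02173×15.0)) = 1 / (1 − 0.7219) = 3.595
Loading dose = maintenance dose × R = 341 × 3.595 ≈ 1230 mg

1230 mg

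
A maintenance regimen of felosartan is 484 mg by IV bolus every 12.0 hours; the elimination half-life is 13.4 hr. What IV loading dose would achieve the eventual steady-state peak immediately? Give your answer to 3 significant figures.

k = ln 2 / 13.4 = 0.05173 hr⁻¹
Accumulation ratio R = 1 / (1 − e^(−kτ)) = 1 / (1 − e^(−0.05173×12.0)) = 1 / (1 − 0.5376) = 2.162
Loading dose = maintenance dose × R = 484 × 2.162 ≈ 1050 mg

1050 mg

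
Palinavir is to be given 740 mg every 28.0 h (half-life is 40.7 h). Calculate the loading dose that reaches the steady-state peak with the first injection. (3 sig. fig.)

1950 mg

k = ln 2 / 40.7 = 0.01703 h⁻¹
Accumulation ratio R = 1 / (1 − e^(−kτ)) = 1 / (1 − e^(−0.01703×28.0)) = 1 / (1 − 0.6207) = 2.637
Loading dose = maintenance dose × R = 740 × 2.637 ≈ 1950 mg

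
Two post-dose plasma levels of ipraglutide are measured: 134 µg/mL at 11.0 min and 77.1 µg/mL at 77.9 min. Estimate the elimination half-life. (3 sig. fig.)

83.9 minutes

k = ln(C₁/C₂) / (t₂ − t₁) = ln(134/77.1) / (77.9 − 11.0)
  = 0.5527 / 66.90 = 0.008262 min⁻¹
t½ = ln 2 / k = ln 2 / 0.008262 ≈ 83.9 minutes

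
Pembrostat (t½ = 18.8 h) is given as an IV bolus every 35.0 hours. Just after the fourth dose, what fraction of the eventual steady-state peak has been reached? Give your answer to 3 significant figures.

0.994

k = ln 2 / 18.8 = 0.03687 h⁻¹
f_n = 1 − e^(−nkτ) = 1 − e^(−4 × 0.03687 × 35.0) = 1 − e^(−5.162) = 1 − 0.005732 ≈ 0.994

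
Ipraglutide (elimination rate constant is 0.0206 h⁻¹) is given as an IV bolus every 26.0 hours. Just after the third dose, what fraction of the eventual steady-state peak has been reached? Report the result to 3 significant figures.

0.799

f_n = 1 − e^(−nkτ) = 1 − e^(−3 × 0.02060 × 26.0) = 1 − e^(−1.607) = 1 − 0.2005 ≈ 0.799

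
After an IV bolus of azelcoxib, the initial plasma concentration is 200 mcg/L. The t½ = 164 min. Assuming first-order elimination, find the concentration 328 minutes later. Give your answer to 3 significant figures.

50.0 mcg/L

k = ln 2 / 164 = 0.004227 min⁻¹
C(t) = C₀ e^(−kt) = 200 × e^(−0.004227 × 328) = 200 × e^(−1.386) = 200 × 0.2500 ≈ 50.0 mcg/L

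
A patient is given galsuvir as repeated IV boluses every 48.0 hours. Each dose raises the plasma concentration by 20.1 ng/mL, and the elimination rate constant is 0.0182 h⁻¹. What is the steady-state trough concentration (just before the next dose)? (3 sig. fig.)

Fraction remaining after one interval: e^(−kτ) = e^(−0.01820 × 48.0) = 0.4174
R = 1 / (1 − 0.4174) = 1.717
Css,max = 20.1 × 1.717 = 34.50 ng/mL
Css,min = Css,max × e^(−kτ) = 34.50 × 0.4174 ≈ 14.4 ng/mL

14.4 ng/mL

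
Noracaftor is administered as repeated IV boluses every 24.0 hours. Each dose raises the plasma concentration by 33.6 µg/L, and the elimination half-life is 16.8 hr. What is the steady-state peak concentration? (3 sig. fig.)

k = ln 2 / 16.8 = 0.04126 hr⁻¹
Fraction remaining after one interval: e^(−kτ) = e^(−0.04126 × 24.0) = 0.3715
R = 1 / (1 − 0.3715) = 1.591
Css,max = 33.6 × 1.591 ≈ 53.5 µg/L

53.5 µg/L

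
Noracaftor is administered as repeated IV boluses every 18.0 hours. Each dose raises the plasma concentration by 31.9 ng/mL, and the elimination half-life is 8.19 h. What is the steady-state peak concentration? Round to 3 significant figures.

k = ln 2 / 8.19 = 0.08463 h⁻¹
Fraction remaining after one interval: e^(−kτ) = e^(−0.08463 × 18.0) = 0.2180
R = 1 / (1 − 0.2180) = 1.279
Css,max = 31.9 × 1.279 ≈ 40.8 ng/mL

40.8 ng/mL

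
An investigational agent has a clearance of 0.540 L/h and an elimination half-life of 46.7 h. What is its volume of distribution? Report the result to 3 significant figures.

k = ln 2 / t½ = ln 2 / 46.7 = 0.01484 h⁻¹
V = CL / k = 0.540 / 0.01484 ≈ 36.4 L

36.4 L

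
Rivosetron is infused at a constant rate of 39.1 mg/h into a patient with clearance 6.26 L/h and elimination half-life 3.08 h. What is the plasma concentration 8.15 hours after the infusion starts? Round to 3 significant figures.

Css = rate / CL = 39.1 / 6.26 = 6.246 mg/L
k = ln 2 / 3.08 = 0.2250 h⁻¹
C(t) = Css (1 − e^(−kt)) = 6.246 × (1 − e^(−1.834)) = 6.246 × 0.8402 ≈ 5.25 mg/L

5.25 mg/L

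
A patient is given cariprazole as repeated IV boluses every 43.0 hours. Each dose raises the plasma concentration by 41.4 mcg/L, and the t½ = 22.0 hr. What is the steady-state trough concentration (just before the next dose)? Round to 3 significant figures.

14.4 mcg/L

k = ln 2 / 22.0 = 0.03151 hr⁻¹
Fraction remaining after one interval: e^(−kτ) = e^(−0.03151 × 43.0) = 0.2580
R = 1 / (1 − 0.2580) = 1.348
Css,max = 41.4 × 1.348 = 55.80 mcg/L
Css,min = Css,max × e^(−kτ) = 55.80 × 0.2580 ≈ 14.4 mcg/L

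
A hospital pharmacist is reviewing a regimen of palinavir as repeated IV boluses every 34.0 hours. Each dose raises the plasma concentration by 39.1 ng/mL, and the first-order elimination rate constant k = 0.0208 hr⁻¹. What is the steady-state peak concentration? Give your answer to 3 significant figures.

77.1 ng/mL

Fraction remaining after one interval: e^(−kτ) = e^(−0.02080 × 34.0) = 0.4930
R = 1 / (1 − 0.4930) = 1.972
Css,max = 39.1 × 1.972 ≈ 77.1 ng/mL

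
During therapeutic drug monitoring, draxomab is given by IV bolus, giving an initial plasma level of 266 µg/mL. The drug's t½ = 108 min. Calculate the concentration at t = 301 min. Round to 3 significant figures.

k = ln 2 / 108 = 0.006418 min⁻¹
C(t) = C₀ e^(−kt) = 266 × e^(−0.006418 × 301) = 266 × e^(−1.932) = 266 × 0.1449 ≈ 38.5 µg/mL

38.5 µg/mL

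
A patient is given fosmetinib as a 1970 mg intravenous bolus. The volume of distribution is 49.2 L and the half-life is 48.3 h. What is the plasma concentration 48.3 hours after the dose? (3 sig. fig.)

20.0 µg/mL

C₀ = dose / V = 1970 / 49.2 = 40.04 µg/mL
k = ln 2 / 48.3 = 0.01435 h⁻¹
C(t) = C₀ e^(−kt) = 40.04 × e^(−0.01435 × 48.3) = 40.04 × e^(−0.6931) = 40.04 × 0.5000 ≈ 20.0 µg/mL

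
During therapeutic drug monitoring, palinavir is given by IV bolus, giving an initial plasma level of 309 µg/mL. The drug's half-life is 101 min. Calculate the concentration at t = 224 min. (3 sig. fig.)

k = ln 2 / 101 = 0.006863 min⁻¹
C(t) = C₀ e^(−kt) = 309 × e^(−0.006863 × 224) = 309 × e^(−1.537) = 309 × 0.2150 ≈ 66.4 µg/mL

66.4 µg/mL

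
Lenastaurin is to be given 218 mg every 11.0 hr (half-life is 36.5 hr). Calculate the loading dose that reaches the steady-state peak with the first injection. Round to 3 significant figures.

k = ln 2 / 36.5 = 0.01899 hr⁻¹
Accumulation ratio R = 1 / (1 − e^(−kτ)) = 1 / (1 − e^(−0.01899×11.0)) = 1 / (1 − 0.8115) = 5.305
Loading dose = maintenance dose × R = 218 × 5.305 ≈ 1160 mg

1160 mg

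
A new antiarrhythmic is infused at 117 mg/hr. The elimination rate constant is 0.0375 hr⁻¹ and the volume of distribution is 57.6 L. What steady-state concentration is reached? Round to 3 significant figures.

CL = k · V = 0.0375 × 57.6 = 2.160 L/hr
Css = rate / CL = 117 / 2.160 ≈ 54.2 µg/mL

54.2 µg/mL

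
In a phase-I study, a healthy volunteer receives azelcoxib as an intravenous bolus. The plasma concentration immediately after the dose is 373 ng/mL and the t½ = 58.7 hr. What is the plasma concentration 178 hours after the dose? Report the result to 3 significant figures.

k = ln 2 / 58.7 = 0.01181 hr⁻¹
C(t) = C₀ e^(−kt) = 373 × e^(−0.01181 × 178) = 373 × e^(−2.102) = 373 × 0.1222 ≈ 45.6 ng/mL

45.6 ng/mL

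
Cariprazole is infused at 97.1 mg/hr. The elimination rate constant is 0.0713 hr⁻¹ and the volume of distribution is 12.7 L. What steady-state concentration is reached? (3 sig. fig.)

107 µg/mL

CL = k · V = 0.0713 × 12.7 = 0.9055 L/hr
Css = rate / CL = 97.1 / 0.9055 ≈ 107 µg/mL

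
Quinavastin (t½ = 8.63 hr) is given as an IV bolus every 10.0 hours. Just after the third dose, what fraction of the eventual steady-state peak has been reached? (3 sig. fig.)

k = ln 2 / 8.63 = 0.08032 hr⁻¹
f_n = 1 − e^(−nkτ) = 1 − e^(−3 × 0.08032 × 10.0) = 1 − e^(−2.410) = 1 − 0.08986 ≈ 0.910

0.910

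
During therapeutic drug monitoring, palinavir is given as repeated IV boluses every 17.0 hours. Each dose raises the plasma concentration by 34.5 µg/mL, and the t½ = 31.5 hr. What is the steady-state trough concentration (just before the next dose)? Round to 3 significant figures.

k = ln 2 / 31.5 = 0.02200 hr⁻¹
Fraction remaining after one interval: e^(−kτ) = e^(−0.02200 × 17.0) = 0.6879
R = 1 / (1 − 0.6879) = 3.204
Css,max = 34.5 × 3.204 = 110.5 µg/mL
Css,min = Css,max × e^(−kτ) = 110.5 × 0.6879 ≈ 76.0 µg/mL

76.0 µg/mL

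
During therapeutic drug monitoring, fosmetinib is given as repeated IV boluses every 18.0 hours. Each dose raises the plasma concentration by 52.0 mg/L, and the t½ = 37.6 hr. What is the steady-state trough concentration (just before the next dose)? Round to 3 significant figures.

k = ln 2 / 37.6 = 0.01843 hr⁻¹
Fraction remaining after one interval: e^(−kτ) = e^(−0.01843 × 18.0) = 0.7176
R = 1 / (1 − 0.7176) = 3.541
Css,max = 52.0 × 3.541 = 184.1 mg/L
Css,min = Css,max × e^(−kτ) = 184.1 × 0.7176 ≈ 132 mg/L

132 mg/L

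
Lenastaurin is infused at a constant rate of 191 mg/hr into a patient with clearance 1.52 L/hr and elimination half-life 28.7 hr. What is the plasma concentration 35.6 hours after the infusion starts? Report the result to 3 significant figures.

72.5 mg/L

Css = rate / CL = 191 / 1.52 = 125.7 mg/L
k = ln 2 / 28.7 = 0.02415 hr⁻¹
C(t) = Css (1 − e^(−kt)) = 125.7 × (1 − e^(−0.8598)) = 125.7 × 0.5768 ≈ 72.5 mg/L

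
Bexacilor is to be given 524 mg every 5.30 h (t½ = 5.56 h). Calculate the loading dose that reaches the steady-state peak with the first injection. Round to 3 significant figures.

1080 mg

k = ln 2 / 5.56 = 0.1247 h⁻¹
Accumulation ratio R = 1 / (1 − e^(−kτ)) = 1 / (1 − e^(−0.1247×5.30)) = 1 / (1 − 0.5165) = 2.068
Loading dose = maintenance dose × R = 524 × 2.068 ≈ 1080 mg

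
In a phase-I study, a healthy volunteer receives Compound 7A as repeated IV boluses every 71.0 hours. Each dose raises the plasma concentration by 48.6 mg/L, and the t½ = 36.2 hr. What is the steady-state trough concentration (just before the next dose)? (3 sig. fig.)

k = ln 2 / 36.2 = 0.01915 hr⁻¹
Fraction remaining after one interval: e^(−kτ) = e^(−0.01915 × 71.0) = 0.2568
R = 1 / (1 − 0.2568) = 1.346
Css,max = 48.6 × 1.346 = 65.39 mg/L
Css,min = Css,max × e^(−kτ) = 65.39 × 0.2568 ≈ 16.8 mg/L

16.8 mg/L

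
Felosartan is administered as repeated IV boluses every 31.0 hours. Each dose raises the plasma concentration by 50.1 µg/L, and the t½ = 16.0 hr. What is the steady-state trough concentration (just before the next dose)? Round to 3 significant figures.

k = ln 2 / 16.0 = 0.04332 hr⁻¹
Fraction remaining after one interval: e^(−kτ) = e^(−0.04332 × 31.0) = 0.2611
R = 1 / (1 − 0.2611) = 1.353
Css,max = 50.1 × 1.353 = 67.80 µg/L
Css,min = Css,max × e^(−kτ) = 67.80 × 0.2611 ≈ 17.7 µg/L

17.7 µg/L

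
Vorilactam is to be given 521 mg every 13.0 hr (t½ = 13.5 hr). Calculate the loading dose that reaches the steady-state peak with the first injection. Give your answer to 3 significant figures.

1070 mg

k = ln 2 / 13.5 = 0.05134 hr⁻¹
Accumulation ratio R = 1 / (1 − e^(−kτ)) = 1 / (1 − e^(−0.05134×13.0)) = 1 / (1 − 0.5130) = 2.053
Loading dose = maintenance dose × R = 521 × 2.053 ≈ 1070 mg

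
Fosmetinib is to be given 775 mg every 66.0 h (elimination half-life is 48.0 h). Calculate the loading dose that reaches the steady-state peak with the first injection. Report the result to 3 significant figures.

k = ln 2 / 48.0 = 0.01444 h⁻¹
Accumulation ratio R = 1 / (1 − e^(−kτ)) = 1 / (1 − e^(−0.01444×66.0)) = 1 / (1 − 0.3856) = 1.627
Loading dose = maintenance dose × R = 775 × 1.627 ≈ 1260 mg

1260 mg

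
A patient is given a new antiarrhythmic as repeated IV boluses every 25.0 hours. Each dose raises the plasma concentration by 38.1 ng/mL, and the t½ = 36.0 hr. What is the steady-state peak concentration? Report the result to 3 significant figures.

k = ln 2 / 36.0 = 0.01925 hr⁻¹
Fraction remaining after one interval: e^(−kτ) = e^(−0.01925 × 25.0) = 0.6179
R = 1 / (1 − 0.6179) = 2.617
Css,max = 38.1 × 2.617 ≈ 99.7 ng/mL

99.7 ng/mL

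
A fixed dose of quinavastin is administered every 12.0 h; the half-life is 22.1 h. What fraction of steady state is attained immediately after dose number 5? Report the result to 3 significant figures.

k = ln 2 / 22.1 = 0.03136 h⁻¹
f_n = 1 − e^(−nkτ) = 1 − e^(−5 × 0.03136 × 12.0) = 1 − e^(−1.882) = 1 − 0.1523 ≈ 0.848

0.848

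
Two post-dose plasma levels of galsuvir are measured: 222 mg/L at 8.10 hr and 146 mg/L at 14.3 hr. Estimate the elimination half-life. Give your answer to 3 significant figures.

k = ln(C₁/C₂) / (t₂ − t₁) = ln(222/146) / (14.3 − 8.10)
  = 0.4191 / 6.200 = 0.06759 hr⁻¹
t½ = ln 2 / k = ln 2 / 0.06759 ≈ 10.3 hours

10.3 hours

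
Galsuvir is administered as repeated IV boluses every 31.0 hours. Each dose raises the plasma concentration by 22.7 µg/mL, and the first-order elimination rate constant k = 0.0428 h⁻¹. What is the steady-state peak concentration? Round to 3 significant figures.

Fraction remaining after one interval: e^(−kτ) = e^(−0.04280 × 31.0) = 0.2653
R = 1 / (1 − 0.2653) = 1.361
Css,max = 22.7 × 1.361 ≈ 30.9 µg/mL

30.9 µg/mL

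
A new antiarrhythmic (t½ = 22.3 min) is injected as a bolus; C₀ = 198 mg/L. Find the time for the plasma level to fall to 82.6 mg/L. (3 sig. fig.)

k = ln 2 / 22.3 = 0.03108 min⁻¹
C(t) = C₀ e^(−kt)  ⇒  t = ln(C₀/C) / k
t = ln(198/82.6) / 0.03108 = 0.8743 / 0.03108 ≈ 28.1 minutes

28.1 minutes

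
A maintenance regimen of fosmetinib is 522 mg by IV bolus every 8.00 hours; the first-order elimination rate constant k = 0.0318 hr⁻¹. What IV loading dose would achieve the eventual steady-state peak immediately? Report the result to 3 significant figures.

2320 mg

Accumulation ratio R = 1 / (1 − e^(−kτ)) = 1 / (1 − e^(−0.03180×8.00)) = 1 / (1 − 0.7754) = 4.452
Loading dose = maintenance dose × R = 522 × 4.452 ≈ 2320 mg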